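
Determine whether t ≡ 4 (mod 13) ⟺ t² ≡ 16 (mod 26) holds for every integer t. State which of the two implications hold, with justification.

Neither implication holds.

[⇒] This fails: take t = 17. Then 17 ≡ 4 (mod 13), but 17² = 289 ≡ 3 (mod 26), not 16.

[⇐] This fails: take t = 22. Then 22² = 484 ≡ 16 (mod 26), yet 22 ≡ 9 (mod 13), not 4.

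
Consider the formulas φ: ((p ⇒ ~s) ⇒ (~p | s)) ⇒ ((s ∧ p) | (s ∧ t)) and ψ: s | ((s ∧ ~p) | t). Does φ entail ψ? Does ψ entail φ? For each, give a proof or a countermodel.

(⟹) This fails. Under p = T, t = F, s = F, the left side is true but the right side is false.

(⟸) This fails. Under p = F, t = T, s = F, the left side is false but the right side is true.

Neither implication holds.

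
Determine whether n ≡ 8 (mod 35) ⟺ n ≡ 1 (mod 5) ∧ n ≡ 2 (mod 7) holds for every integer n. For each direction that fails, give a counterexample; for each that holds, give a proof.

(⟹) This fails: n = 8 gives 8 ≡ 8 (mod 35) but 8 ≡ 3 (mod 5), so the conjunction on the right does not hold.

(⟸) This fails: n = 16 satisfies both congruences on the right (16 ≡ 1 mod 5 and 16 ≡ 2 mod 7) yet 16 ≡ 16 (mod 35), not 8.

Neither direction holds.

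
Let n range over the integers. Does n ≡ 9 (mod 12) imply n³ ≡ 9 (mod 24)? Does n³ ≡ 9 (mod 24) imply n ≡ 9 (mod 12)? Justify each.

Not equivalent: only (⇐) holds.

(⇒) This fails: take n = 21. Then 21 ≡ 9 (mod 12), but 21³ = 9261 ≡ 21 (mod 24), not 9.

(⇐) Conversely, the residues r modulo 24 with r³ ≡ 9 (mod 24) are exactly {9}, and each is ≡ 9 (mod 12).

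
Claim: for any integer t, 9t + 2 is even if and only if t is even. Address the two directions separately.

(⟹) Suppose 9t + 2 is even. Since 9 is odd, 9t and t have the same parity, so 9t + 2 ≡ t + 2 (mod 2). As 2 is even, 9t + 2 is even exactly when t is even. Thus t is even.

(⟸) Conversely, suppose t is even; write t = 2j. Then 9t + 2 = 9·(2j) + 2 = 2·9j + 2, which is even.

Equivalent; both directions hold.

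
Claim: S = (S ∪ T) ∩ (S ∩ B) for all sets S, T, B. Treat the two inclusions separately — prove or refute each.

(⟹) This inclusion fails. Take S = {1}, T = ∅, B = ∅; then 1 ∈ S but 1 ∉ (S ∪ T) ∩ (S ∩ B).

(⟸) Let x ∈ (S ∪ T) ∩ (S ∩ B). Then either x ∈ S ∩ B and x ∉ T; or x ∈ S ∩ T ∩ B. In each case x ∈ S, so (S ∪ T) ∩ (S ∩ B) ⊆ S.

Only the reverse inclusion holds.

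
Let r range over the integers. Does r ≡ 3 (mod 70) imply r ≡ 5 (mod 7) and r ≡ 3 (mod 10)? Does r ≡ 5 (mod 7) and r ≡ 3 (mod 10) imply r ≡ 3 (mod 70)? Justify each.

(⇒) fails and (⇐) fails.

(⟹) This fails: r = 3 gives 3 ≡ 3 (mod 70) but 3 ≡ 3 (mod 7), so the conjunction on the right does not hold.

(⟸) This fails: r = 33 satisfies both congruences on the right (33 ≡ 5 mod 7 and 33 ≡ 3 mod 10) yet 33 ≡ 33 (mod 70), not 3.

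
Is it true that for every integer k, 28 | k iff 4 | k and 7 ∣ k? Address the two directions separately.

Equivalent; both directions hold.

(→) If 28 ∣ k, write k = 28q. Since 28 = 7·4, k = 4·(7q), so 4 ∣ k; and since 28 = 4·7, k = 7·(4q), so 7 ∣ k.

(←) Suppose 4 ∣ k and 7 ∣ k. Any common multiple of 4 and 7 is a multiple of their lcm; here gcd(4, 7) = 1, so lcm(4, 7) = 4·7 = 28, so 28 ∣ k.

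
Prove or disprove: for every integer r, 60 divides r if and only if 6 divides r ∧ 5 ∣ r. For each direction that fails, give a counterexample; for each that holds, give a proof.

The forward direction holds; the converse fails.

Forward direction. If 60 ∣ r, write r = 60q. Since 60 = 10·6, r = 6·(10q), so 6 ∣ r; and since 60 = 12·5, r = 5·(12q), so 5 ∣ r.

Converse. This fails: take r = 30. Both 6 ∣ 30 and 5 ∣ 30, yet 30 is not a multiple of 60 (since 30 = 0·60 + 30), so 60 ∤ 30.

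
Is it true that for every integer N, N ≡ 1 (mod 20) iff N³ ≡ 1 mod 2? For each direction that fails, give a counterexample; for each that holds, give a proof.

(→) Suppose N ≡ 1 (mod 20). Then N³ ≡ 1³ = 1 (mod 20), and since 2 ∣ 20, also N³ ≡ 1 (mod 2).

(←) This fails: take N = 3. Then 3³ = 27 ≡ 1 (mod 2), yet 3 ≡ 3 (mod 20), not 1.

Not equivalent: only (⇒) holds.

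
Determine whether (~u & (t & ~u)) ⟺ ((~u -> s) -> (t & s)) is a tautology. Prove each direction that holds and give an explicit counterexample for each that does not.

Only the forward implication holds.

(⟹) Assume the antecedent. If t is true, the antecedent forces (t = T, u = F, s = F) or (t = T, u = F, s = T), and (~u -> s) -> (t & s) holds there. If t is false, the antecedent cannot hold. Either way (~u -> s) -> (t & s) holds.

(⟸) This fails. Under t = F, u = F, s = F, the left side is false but the right side is true.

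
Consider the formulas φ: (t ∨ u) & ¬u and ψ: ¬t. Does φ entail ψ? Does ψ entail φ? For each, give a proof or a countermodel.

(⇒) fails and (⇐) fails.

(⟹) This fails. Under u = F, t = T, the left side is true but the right side is false.

(⟸) This fails. Under u = F, t = F, the left side is false but the right side is true.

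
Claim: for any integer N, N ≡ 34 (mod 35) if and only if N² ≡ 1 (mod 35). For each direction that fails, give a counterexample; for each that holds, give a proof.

Not equivalent: only (⇒) holds.

(⇒) Suppose N ≡ 34 (mod 35). Write N = 35j + 34. Then (35j + 34)² = 1225j² + 2380j + 1156 = 35(35j² + 68j + 33) + 1, so N² ≡ 1 (mod 35).

(⇐) This fails: take N = 1. Then 1² = 1 ≡ 1 (mod 35), yet 1 ≡ 1 (mod 35), not 34.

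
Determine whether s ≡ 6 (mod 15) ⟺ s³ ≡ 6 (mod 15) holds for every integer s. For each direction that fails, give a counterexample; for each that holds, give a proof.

(⇒) Suppose s ≡ 6 (mod 15). Write s = 15j + 6. Then (15j + 6)³ = 3375j³ + 4050j² + 1620j + 216 = 15(225j³ + 270j² + 108j + 14) + 6, so s³ ≡ 6 (mod 15).

(⇐) Conversely, suppose s³ ≡ 6 (mod 15). The only residue r in {0, …, 14} with r³ ≡ 6 (mod 15) is r = 6, so s ≡ 6 (mod 15).

Both implications hold.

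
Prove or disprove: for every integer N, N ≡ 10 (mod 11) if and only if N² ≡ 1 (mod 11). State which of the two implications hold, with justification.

Converse. This fails: take N = 1. Then 1² = 1 ≡ 1 (mod 11), yet 1 ≡ 1 (mod 11), not 10.

Forward direction. Suppose N ≡ 10 (mod 11). Write N = 11j + 10. Then (11j + 10)² = 121j² + 220j + 100 = 11(11j² + 20j + 9) + 1, so N² ≡ 1 (mod 11).

Only the forward direction holds.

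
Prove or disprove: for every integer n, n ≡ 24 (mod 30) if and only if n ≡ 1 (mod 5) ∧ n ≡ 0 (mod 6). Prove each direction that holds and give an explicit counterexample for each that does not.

(⇒) This fails: n = 24 gives 24 ≡ 24 (mod 30) but 24 ≡ 4 (mod 5), so the conjunction on the right does not hold.

(⇐) This fails: n = 6 satisfies both congruences on the right (6 ≡ 1 mod 5 and 6 ≡ 0 mod 6) yet 6 ≡ 6 (mod 30), not 24.

Neither implication holds.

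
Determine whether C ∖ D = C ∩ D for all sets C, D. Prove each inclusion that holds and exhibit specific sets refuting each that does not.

(⊆) This inclusion fails. Take C = {1}, D = ∅; then 1 ∈ C ∖ D but 1 ∉ C ∩ D.

(⊇) This inclusion fails. Take C = {1}, D = {1}; then 1 ∈ C ∩ D but 1 ∉ C ∖ D.

Neither inclusion holds.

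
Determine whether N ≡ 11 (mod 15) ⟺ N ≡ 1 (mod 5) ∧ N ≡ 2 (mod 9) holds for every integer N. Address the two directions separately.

Forward direction. This fails: N = 41 gives 41 ≡ 11 (mod 15) but 41 ≡ 5 (mod 9), so the conjunction on the right does not hold.

Converse. If N ≡ 1 (mod 5) and N ≡ 2 (mod 9), then by the Chinese remainder theorem N ≡ 11 (mod 45). Since 11 ≡ 11 (mod 15) and 15 ∣ 45, we get N ≡ 11 (mod 15).

Not equivalent: only (⇐) holds.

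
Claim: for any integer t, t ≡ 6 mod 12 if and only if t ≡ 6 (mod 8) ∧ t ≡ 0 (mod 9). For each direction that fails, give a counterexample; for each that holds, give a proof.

(←) If t ≡ 6 (mod 8) and t ≡ 0 (mod 9), then by the Chinese remainder theorem t ≡ 54 (mod 72). Since 54 ≡ 6 (mod 12) and 12 ∣ 72, we get t ≡ 6 (mod 12).

(→) This fails: t = 66 gives 66 ≡ 6 (mod 12) but 66 ≡ 2 (mod 8), so the conjunction on the right does not hold.

(⇒) fails; (⇐) holds.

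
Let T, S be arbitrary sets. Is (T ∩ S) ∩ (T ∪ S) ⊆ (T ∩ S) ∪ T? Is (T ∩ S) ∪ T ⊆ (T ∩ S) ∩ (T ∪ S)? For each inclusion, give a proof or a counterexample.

(⊆) holds; (⊇) fails.

Forward inclusion. Let x ∈ (T ∩ S) ∩ (T ∪ S). Then x ∈ T ∩ S, from which x ∈ (T ∩ S) ∪ T.

Reverse inclusion. This inclusion fails. Take T = {1}, S = ∅; then 1 ∈ (T ∩ S) ∪ T but 1 ∉ (T ∩ S) ∩ (T ∪ S).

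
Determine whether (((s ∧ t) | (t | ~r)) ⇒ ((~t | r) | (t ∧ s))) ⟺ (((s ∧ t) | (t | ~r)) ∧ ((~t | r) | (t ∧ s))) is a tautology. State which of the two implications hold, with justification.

(→) This fails. Under t = F, s = F, r = T, the left side is true but the right side is false.

(←) Assume the antecedent. If s is true, the consequent reduces to true regardless of the other variables. If s is false, the antecedent forces (t = F, s = F, r = F) or (t = T, s = F, r = T), and the consequent holds there. Either way the consequent holds.

Not equivalent: only (⇐) holds.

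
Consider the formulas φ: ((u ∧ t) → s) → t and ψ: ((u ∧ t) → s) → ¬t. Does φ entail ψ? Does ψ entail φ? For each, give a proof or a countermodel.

(⇒) This fails. Under s = F, t = T, u = F, the left side is true but the right side is false.

(⇐) This fails. Under s = F, t = F, u = F, the left side is false but the right side is true.

(⇒) fails and (⇐) fails.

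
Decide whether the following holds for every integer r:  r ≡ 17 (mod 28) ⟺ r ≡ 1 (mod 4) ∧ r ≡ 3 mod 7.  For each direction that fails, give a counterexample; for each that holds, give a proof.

(⟹) Suppose r ≡ 17 (mod 28); write r = 28j + 17. Since 4 ∣ 28, reducing mod 4 gives r ≡ 17 ≡ 1 (mod 4); since 7 ∣ 28, reducing mod 7 gives r ≡ 17 ≡ 3 (mod 7).

(⟸) Conversely, if r ≡ 1 (mod 4) and r ≡ 3 (mod 7), then by the Chinese remainder theorem r ≡ 17 (mod 28). This is exactly r ≡ 17 (mod 28).

Both implications hold.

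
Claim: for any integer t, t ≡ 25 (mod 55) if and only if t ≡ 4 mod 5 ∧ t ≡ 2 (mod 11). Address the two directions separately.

(⇒) fails and (⇐) fails.

[⇒] This fails: t = 25 gives 25 ≡ 25 (mod 55) but 25 ≡ 0 (mod 5), so the conjunction on the right does not hold.

[⇐] This fails: t = 24 satisfies both congruences on the right (24 ≡ 4 mod 5 and 24 ≡ 2 mod 11) yet 24 ≡ 24 (mod 55), not 25.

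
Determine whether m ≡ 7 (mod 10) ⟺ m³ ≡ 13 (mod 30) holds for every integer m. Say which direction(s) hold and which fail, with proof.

Only the reverse direction holds.

[⇒] This fails: take m = 17. Then 17 ≡ 7 (mod 10), but 17³ = 4913 ≡ 23 (mod 30), not 13.

[⇐] Conversely, the residues r modulo 30 with r³ ≡ 13 (mod 30) are exactly {7}, and each is ≡ 7 (mod 10).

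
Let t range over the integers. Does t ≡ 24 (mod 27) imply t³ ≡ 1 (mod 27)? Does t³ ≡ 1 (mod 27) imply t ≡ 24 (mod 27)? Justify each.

Both directions fail.

[⇒] This fails: take t = 24. Then 24 ≡ 24 (mod 27), but 24³ = 13824 ≡ 0 (mod 27), not 1.

[⇐] This fails: take t = 1. Then 1³ = 1 ≡ 1 (mod 27), yet 1 ≡ 1 (mod 27), not 24.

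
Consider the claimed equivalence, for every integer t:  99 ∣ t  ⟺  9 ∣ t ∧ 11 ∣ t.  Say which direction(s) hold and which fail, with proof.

Both implications hold.

(⟹) If 99 ∣ t, write t = 99q. Since 99 = 11·9, t = 9·(11q), so 9 ∣ t; and since 99 = 9·11, t = 11·(9q), so 11 ∣ t.

(⟸) Suppose 9 ∣ t and 11 ∣ t. Any common multiple of 9 and 11 is a multiple of their lcm; here gcd(9, 11) = 1, so lcm(9, 11) = 9·11 = 99, so 99 ∣ t.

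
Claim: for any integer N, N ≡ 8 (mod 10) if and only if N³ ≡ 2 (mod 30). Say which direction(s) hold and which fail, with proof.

(⇒) fails; (⇐) holds.

(⇒) This fails: take N = 18. Then 18 ≡ 8 (mod 10), but 18³ = 5832 ≡ 12 (mod 30), not 2.

(⇐) Conversely, the residues r modulo 30 with r³ ≡ 2 (mod 30) are exactly {8}, and each is ≡ 8 (mod 10).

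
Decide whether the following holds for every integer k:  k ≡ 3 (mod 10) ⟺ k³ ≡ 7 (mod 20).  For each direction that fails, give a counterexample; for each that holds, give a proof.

Only the converse holds.

(←) The residues r modulo 20 with r³ ≡ 7 (mod 20) are exactly {3}, and each is ≡ 3 (mod 10).

(→) This fails: take k = 13. Then 13 ≡ 3 (mod 10), but 13³ = 2197 ≡ 17 (mod 20), not 7.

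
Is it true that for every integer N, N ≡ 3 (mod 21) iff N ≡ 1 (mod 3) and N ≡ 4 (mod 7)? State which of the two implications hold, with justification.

(⇒) This fails: N = 3 gives 3 ≡ 3 (mod 21) but 3 ≡ 0 (mod 3), so the conjunction on the right does not hold.

(⇐) This fails: N = 4 satisfies both congruences on the right (4 ≡ 1 mod 3 and 4 ≡ 4 mod 7) yet 4 ≡ 4 (mod 21), not 3.

(⇒) fails and (⇐) fails.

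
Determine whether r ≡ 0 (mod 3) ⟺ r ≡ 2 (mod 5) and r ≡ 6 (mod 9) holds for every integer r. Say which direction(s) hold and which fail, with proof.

Not equivalent: only (⇐) holds.

(→) This fails: r = 0 gives 0 ≡ 0 (mod 3) but 0 ≡ 0 (mod 5), so the conjunction on the right does not hold.

(←) Conversely, if r ≡ 2 (mod 5) and r ≡ 6 (mod 9), then by the Chinese remainder theorem r ≡ 42 (mod 45). Since 42 ≡ 0 (mod 3) and 3 ∣ 45, we get r ≡ 0 (mod 3).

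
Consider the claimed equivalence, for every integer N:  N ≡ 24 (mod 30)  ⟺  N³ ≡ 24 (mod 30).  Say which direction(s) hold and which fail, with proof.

Both directions hold; the statement is true.

[⇒] Suppose N ≡ 24 (mod 30). Write N = 30j + 24. Then (30j + 24)³ = 27000j³ + 64800j² + 51840j + 13824 = 30(900j³ + 2160j² + 1728j + 460) + 24, so N³ ≡ 24 (mod 30).

[⇐] Conversely, suppose N³ ≡ 24 (mod 30). The only residue r in {0, …, 29} with r³ ≡ 24 (mod 30) is r = 24, so N ≡ 24 (mod 30).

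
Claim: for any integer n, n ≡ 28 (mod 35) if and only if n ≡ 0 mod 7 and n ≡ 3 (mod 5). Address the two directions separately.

[⇒] Suppose n ≡ 28 (mod 35); write n = 35j + 28. Since 7 ∣ 35, reducing mod 7 gives n ≡ 28 ≡ 0 (mod 7); since 5 ∣ 35, reducing mod 5 gives n ≡ 28 ≡ 3 (mod 5).

[⇐] Conversely, if n ≡ 0 (mod 7) and n ≡ 3 (mod 5), then by the Chinese remainder theorem n ≡ 28 (mod 35). This is exactly n ≡ 28 (mod 35).

The biconditional holds.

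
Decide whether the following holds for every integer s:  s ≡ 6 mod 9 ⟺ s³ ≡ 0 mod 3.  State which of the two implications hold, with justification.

Not equivalent: only (⇒) holds.

(⇒) Suppose s ≡ 6 (mod 9). Then s³ ≡ 6³ = 216 (mod 9), and since 3 ∣ 9, also s³ ≡ 0 (mod 3).

(⇐) This fails: take s = 0. Then 0³ = 0 ≡ 0 (mod 3), yet 0 ≡ 0 (mod 9), not 6.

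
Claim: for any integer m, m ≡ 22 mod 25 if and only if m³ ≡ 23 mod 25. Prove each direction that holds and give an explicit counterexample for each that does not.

(⟸) Suppose m³ ≡ 23 (mod 25). The only residue r in {0, …, 24} with r³ ≡ 23 (mod 25) is r = 22, so m ≡ 22 (mod 25).

(⟹) Suppose m ≡ 22 mod 25. Write m = 25j + 22. Then (25j + 22)³ = 15625j³ + 41250j² + 36300j + 10648 = 25(625j³ + 1650j² + 1452j + 425) + 23, so m³ ≡ 23 (mod 25).

Both implications hold.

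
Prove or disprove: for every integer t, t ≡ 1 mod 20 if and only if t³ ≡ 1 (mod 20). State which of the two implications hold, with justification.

Both directions hold.

[⇒] Suppose t ≡ 1 mod 20. Write t = 20j + 1. Then (20j + 1)³ = 8000j³ + 1200j² + 60j + 1 = 20(400j³ + 60j² + 3j) + 1, so t³ ≡ 1 (mod 20).

[⇐] Conversely, suppose t³ ≡ 1 (mod 20). The only residue r in {0, …, 19} with r³ ≡ 1 (mod 20) is r = 1, so t ≡ 1 (mod 20).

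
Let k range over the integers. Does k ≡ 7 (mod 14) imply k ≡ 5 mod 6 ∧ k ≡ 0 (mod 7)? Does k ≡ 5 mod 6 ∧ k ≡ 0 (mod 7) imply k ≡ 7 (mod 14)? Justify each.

(⟹) This fails: k = 21 gives 21 ≡ 7 (mod 14) but 21 ≡ 3 (mod 6), so the conjunction on the right does not hold.

(⟸) Conversely, if k ≡ 5 (mod 6) and k ≡ 0 (mod 7), then by the Chinese remainder theorem k ≡ 35 (mod 42). Since 35 ≡ 7 (mod 14) and 14 ∣ 42, we get k ≡ 7 (mod 14).

Not equivalent: only (⇐) holds.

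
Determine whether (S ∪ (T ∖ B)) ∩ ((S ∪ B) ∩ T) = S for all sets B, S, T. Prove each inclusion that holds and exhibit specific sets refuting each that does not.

(⟸) This inclusion fails. Take B = ∅, S = {1}, T = ∅; then 1 ∈ S but 1 ∉ (S ∪ (T ∖ B)) ∩ ((S ∪ B) ∩ T).

(⟹) Let x ∈ (S ∪ (T ∖ B)) ∩ ((S ∪ B) ∩ T). Then either x ∈ S ∩ T and x ∉ B; or x ∈ B ∩ S ∩ T. In each case x ∈ S, so (S ∪ (T ∖ B)) ∩ ((S ∪ B) ∩ T) ⊆ S.

Only the forward inclusion holds.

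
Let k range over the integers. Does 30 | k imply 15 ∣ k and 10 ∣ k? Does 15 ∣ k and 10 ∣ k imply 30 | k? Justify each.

(→) If 30 ∣ k, write k = 30q. Since 30 = 2·15, k = 15·(2q), so 15 ∣ k; and since 30 = 3·10, k = 10·(3q), so 10 ∣ k.

(←) Suppose 15 ∣ k and 10 ∣ k. Any common multiple of 15 and 10 is a multiple of their lcm; here lcm(15, 10) = 15·10/gcd(15, 10) = 150/5 = 30, so 30 ∣ k.

The biconditional holds.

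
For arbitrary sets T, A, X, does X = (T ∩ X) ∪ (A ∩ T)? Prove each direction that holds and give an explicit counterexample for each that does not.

Neither inclusion holds.

Forward inclusion. This inclusion fails. Take T = ∅, A = ∅, X = {1}; then 1 ∈ X but 1 ∉ (T ∩ X) ∪ (A ∩ T).

Reverse inclusion. This inclusion fails. Take T = {1}, A = {1}, X = ∅; then 1 ∈ (T ∩ X) ∪ (A ∩ T) but 1 ∉ X.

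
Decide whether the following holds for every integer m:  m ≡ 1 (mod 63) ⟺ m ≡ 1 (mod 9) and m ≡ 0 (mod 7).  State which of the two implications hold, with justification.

(⟹) This fails: m = 1 gives 1 ≡ 1 (mod 63) but 1 ≡ 1 (mod 7), so the conjunction on the right does not hold.

(⟸) This fails: m = 28 satisfies both congruences on the right (28 ≡ 1 mod 9 and 28 ≡ 0 mod 7) yet 28 ≡ 28 (mod 63), not 1.

Neither direction holds.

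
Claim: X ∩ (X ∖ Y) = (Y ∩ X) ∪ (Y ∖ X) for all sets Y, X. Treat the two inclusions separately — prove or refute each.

Forward inclusion. This inclusion fails. Take Y = ∅, X = {1}; then 1 ∈ X ∩ (X ∖ Y) but 1 ∉ (Y ∩ X) ∪ (Y ∖ X).

Reverse inclusion. This inclusion fails. Take Y = {1}, X = ∅; then 1 ∈ (Y ∩ X) ∪ (Y ∖ X) but 1 ∉ X ∩ (X ∖ Y).

Both inclusions fail.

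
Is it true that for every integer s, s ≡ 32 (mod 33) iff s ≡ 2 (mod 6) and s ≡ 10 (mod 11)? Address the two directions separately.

Only the converse holds.

(←) If s ≡ 2 (mod 6) and s ≡ 10 (mod 11), then by the Chinese remainder theorem s ≡ 32 (mod 66). Since 32 ≡ 32 (mod 33) and 33 ∣ 66, we get s ≡ 32 (mod 33).

(→) This fails: s = 65 gives 65 ≡ 32 (mod 33) but 65 ≡ 5 (mod 6), so the conjunction on the right does not hold.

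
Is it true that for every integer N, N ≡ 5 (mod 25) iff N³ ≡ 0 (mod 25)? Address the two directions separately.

(⇒) Suppose N ≡ 5 (mod 25). Write N = 25j + 5. Then (25j + 5)³ = 15625j³ + 9375j² + 1875j + 125 = 25(625j³ + 375j² + 75j + 5) + 0, so N³ ≡ 0 (mod 25).

(⇐) This fails: take N = 0. Then 0³ = 0 ≡ 0 (mod 25), yet 0 ≡ 0 (mod 25), not 5.

Only the forward implication holds.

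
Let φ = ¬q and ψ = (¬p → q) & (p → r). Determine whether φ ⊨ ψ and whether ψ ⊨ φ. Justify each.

(⇒) This fails. Under r = F, p = F, q = F, the left side is true but the right side is false.

(⇐) This fails. Under r = F, p = F, q = T, the left side is false but the right side is true.

Neither implication holds.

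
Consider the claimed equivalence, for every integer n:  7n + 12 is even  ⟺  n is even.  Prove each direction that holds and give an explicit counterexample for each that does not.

(←) Suppose n is even; write n = 2j. Then 7n + 12 = 7·(2j) + 12 = 2·7j + 12, which is even.

(→) Suppose 7n + 12 is even. Since 7 is odd, 7n and n have the same parity, so 7n + 12 ≡ n + 12 (mod 2). As 12 is even, 7n + 12 is even exactly when n is even. Thus n is even.

Both implications hold.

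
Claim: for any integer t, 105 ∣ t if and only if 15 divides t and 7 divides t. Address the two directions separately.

[⇒] If 105 ∣ t, write t = 105q. Since 105 = 7·15, t = 15·(7q), so 15 ∣ t; and since 105 = 15·7, t = 7·(15q), so 7 ∣ t.

[⇐] Suppose 15 ∣ t and 7 ∣ t. Any common multiple of 15 and 7 is a multiple of their lcm; here gcd(15, 7) = 1, so lcm(15, 7) = 15·7 = 105, so 105 ∣ t.

Both directions hold; the statement is true.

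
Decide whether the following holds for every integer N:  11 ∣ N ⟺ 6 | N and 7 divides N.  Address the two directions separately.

Neither implication holds.

(⇒) This fails: take N = 11. Certainly 11 ∣ 11, but 6 ∤ 11.

(⇐) This fails: take N = 42. Both 6 ∣ 42 and 7 ∣ 42, yet 42 is not a multiple of 11 (since 42 = 3·11 + 9), so 11 ∤ 42.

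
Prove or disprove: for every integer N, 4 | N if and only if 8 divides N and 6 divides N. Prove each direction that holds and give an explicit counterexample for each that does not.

Only the reverse direction holds.

Forward direction. This fails: take N = 4. Certainly 4 ∣ 4, but 8 ∤ 4.

Converse. Suppose 8 ∣ N and 6 ∣ N. Any common multiple of 8 and 6 is a multiple of their lcm; here lcm(8, 6) = 8·6/gcd(8, 6) = 48/2 = 24, so 24 ∣ N. Since 4 ∣ 24, it follows that 4 ∣ N.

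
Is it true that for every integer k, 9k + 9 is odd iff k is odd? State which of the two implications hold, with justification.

[⇒] This fails: k = 4 gives 9k + 9 = 45, which is odd, but 4 is even, not odd.

[⇐] This also fails: k = 5 is odd, but 9k + 9 = 54 is even, not odd.

Neither implication holds.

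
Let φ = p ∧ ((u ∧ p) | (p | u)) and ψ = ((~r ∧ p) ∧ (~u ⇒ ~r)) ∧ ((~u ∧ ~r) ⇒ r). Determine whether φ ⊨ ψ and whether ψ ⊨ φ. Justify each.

(⟹) This fails. Under r = F, u = F, p = T, the left side is true but the right side is false.

(⟸) Assume the antecedent. If r is true, the antecedent cannot hold. If r is false, the antecedent forces (r = F, u = T, p = T), and p ∧ ((u ∧ p) | (p | u)) holds there. Either way p ∧ ((u ∧ p) | (p | u)) holds.

Only the converse holds.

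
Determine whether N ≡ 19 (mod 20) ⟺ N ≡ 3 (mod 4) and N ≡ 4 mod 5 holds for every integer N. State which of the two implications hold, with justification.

(⇒) Suppose N ≡ 19 (mod 20); write N = 20j + 19. Since 4 ∣ 20, reducing mod 4 gives N ≡ 19 ≡ 3 (mod 4); since 5 ∣ 20, reducing mod 5 gives N ≡ 19 ≡ 4 (mod 5).

(⇐) Conversely, if N ≡ 3 (mod 4) and N ≡ 4 (mod 5), then by the Chinese remainder theorem N ≡ 19 (mod 20). This is exactly N ≡ 19 (mod 20).

Both directions hold.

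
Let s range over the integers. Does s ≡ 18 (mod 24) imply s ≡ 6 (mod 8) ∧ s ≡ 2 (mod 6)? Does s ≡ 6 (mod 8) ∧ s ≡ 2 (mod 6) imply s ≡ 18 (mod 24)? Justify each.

Forward direction. This fails: s = 18 gives 18 ≡ 18 (mod 24) but 18 ≡ 2 (mod 8), so the conjunction on the right does not hold.

Converse. This fails: s = 14 satisfies both congruences on the right (14 ≡ 6 mod 8 and 14 ≡ 2 mod 6) yet 14 ≡ 14 (mod 24), not 18.

(⇒) fails and (⇐) fails.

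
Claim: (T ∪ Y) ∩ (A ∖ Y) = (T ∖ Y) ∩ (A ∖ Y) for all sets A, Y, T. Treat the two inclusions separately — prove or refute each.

The two sets are equal.

(⊆) Let x ∈ (T ∪ Y) ∩ (A ∖ Y). Then x ∈ A ∩ T and x ∉ Y, from which x ∈ (T ∖ Y) ∩ (A ∖ Y).

(⊇) Let x ∈ (T ∖ Y) ∩ (A ∖ Y). Then x ∈ A ∩ T and x ∉ Y, from which x ∈ (T ∪ Y) ∩ (A ∖ Y).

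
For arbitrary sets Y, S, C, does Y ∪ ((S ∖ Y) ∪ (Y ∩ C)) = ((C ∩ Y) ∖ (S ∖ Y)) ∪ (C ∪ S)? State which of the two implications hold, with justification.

(⊆) fails and (⊇) fails.

(⊆) This inclusion fails. Take Y = {1}, S = ∅, C = ∅; then 1 ∈ Y ∪ ((S ∖ Y) ∪ (Y ∩ C)) but 1 ∉ ((C ∩ Y) ∖ (S ∖ Y)) ∪ (C ∪ S).

(⊇) This inclusion fails. Take Y = ∅, S = ∅, C = {1}; then 1 ∈ ((C ∩ Y) ∖ (S ∖ Y)) ∪ (C ∪ S) but 1 ∉ Y ∪ ((S ∖ Y) ∪ (Y ∩ C)).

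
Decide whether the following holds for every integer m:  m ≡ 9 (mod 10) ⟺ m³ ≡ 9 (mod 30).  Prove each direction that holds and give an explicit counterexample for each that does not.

[⇐] The residues r modulo 30 with r³ ≡ 9 (mod 30) are exactly {9}, and each is ≡ 9 (mod 10).

[⇒] This fails: take m = 19. Then 19 ≡ 9 (mod 10), but 19³ = 6859 ≡ 19 (mod 30), not 9.

The forward direction fails; the converse holds.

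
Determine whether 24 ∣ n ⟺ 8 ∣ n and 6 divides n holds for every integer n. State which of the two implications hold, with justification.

The biconditional holds.

(←) Suppose 8 ∣ n and 6 ∣ n. Any common multiple of 8 and 6 is a multiple of their lcm; here lcm(8, 6) = 8·6/gcd(8, 6) = 48/2 = 24, so 24 ∣ n.

(→) If 24 ∣ n, write n = 24q. Since 24 = 3·8, n = 8·(3q), so 8 ∣ n; and since 24 = 4·6, n = 6·(4q), so 6 ∣ n.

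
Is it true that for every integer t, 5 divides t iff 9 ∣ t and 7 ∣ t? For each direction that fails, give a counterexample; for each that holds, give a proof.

[⇒] This fails: take t = 5. Certainly 5 ∣ 5, but 9 ∤ 5.

[⇐] This fails: take t = 63. Both 9 ∣ 63 and 7 ∣ 63, yet 63 is not a multiple of 5 (since 63 = 12·5 + 3), so 5 ∤ 63.

Both directions fail.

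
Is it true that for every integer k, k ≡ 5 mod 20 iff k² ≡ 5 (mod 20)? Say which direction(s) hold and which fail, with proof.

(→) Suppose k ≡ 5 mod 20. Write k = 20j + 5. Then (20j + 5)² = 400j² + 200j + 25 = 20(20j² + 10j + 1) + 5, so k² ≡ 5 (mod 20).

(←) This fails: take k = 15. Then 15² = 225 ≡ 5 (mod 20), yet 15 ≡ 15 (mod 20), not 5.

Only the forward implication holds.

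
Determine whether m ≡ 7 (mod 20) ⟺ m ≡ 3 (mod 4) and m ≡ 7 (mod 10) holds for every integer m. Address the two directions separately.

(⇒) Suppose m ≡ 7 (mod 20); write m = 20j + 7. Since 4 ∣ 20, reducing mod 4 gives m ≡ 7 ≡ 3 (mod 4); since 10 ∣ 20, reducing mod 10 gives m ≡ 7 (mod 10).

(⇐) Conversely, if m ≡ 3 (mod 4) and m ≡ 7 (mod 10), then by the Chinese remainder theorem m ≡ 7 (mod 20). This is exactly m ≡ 7 (mod 20).

The biconditional holds.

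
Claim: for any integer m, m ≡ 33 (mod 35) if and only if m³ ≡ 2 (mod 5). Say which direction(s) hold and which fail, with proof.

Only the forward implication holds.

[⇒] Suppose m ≡ 33 (mod 35). Then m³ ≡ 33³ = 35937 (mod 35), and since 5 ∣ 35, also m³ ≡ 2 (mod 5).

[⇐] This fails: take m = 3. Then 3³ = 27 ≡ 2 (mod 5), yet 3 ≡ 3 (mod 35), not 33.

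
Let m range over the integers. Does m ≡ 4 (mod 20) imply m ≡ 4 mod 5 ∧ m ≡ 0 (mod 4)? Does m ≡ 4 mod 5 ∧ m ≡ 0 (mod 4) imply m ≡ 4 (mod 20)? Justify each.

The biconditional holds.

Forward direction. Suppose m ≡ 4 (mod 20); write m = 20j + 4. Since 5 ∣ 20, reducing mod 5 gives m ≡ 4 (mod 5); since 4 ∣ 20, reducing mod 4 gives m ≡ 4 ≡ 0 (mod 4).

Converse. If m ≡ 4 (mod 5) and m ≡ 0 (mod 4), then by the Chinese remainder theorem m ≡ 4 (mod 20). This is exactly m ≡ 4 (mod 20).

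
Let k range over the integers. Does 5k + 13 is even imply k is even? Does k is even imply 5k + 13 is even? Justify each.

Forward direction. This fails: k = 5 gives 5k + 13 = 38, which is even, but 5 is odd, not even.

Converse. This also fails: k = 2 is even, but 5k + 13 = 23 is odd, not even.

(⇒) fails and (⇐) fails.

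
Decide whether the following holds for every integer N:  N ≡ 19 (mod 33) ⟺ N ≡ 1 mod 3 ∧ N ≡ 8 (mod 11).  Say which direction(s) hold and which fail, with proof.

Both directions hold; the statement is true.

Forward direction. Suppose N ≡ 19 (mod 33); write N = 33j + 19. Since 3 ∣ 33, reducing mod 3 gives N ≡ 19 ≡ 1 (mod 3); since 11 ∣ 33, reducing mod 11 gives N ≡ 19 ≡ 8 (mod 11).

Converse. If N ≡ 1 (mod 3) and N ≡ 8 (mod 11), then by the Chinese remainder theorem N ≡ 19 (mod 33). This is exactly N ≡ 19 (mod 33).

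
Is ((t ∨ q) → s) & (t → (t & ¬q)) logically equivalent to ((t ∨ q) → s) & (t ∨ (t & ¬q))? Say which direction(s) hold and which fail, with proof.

Forward direction. This fails. Under q = F, t = F, s = F, the left side is true but the right side is false.

Converse. This fails. Under q = T, t = T, s = T, the left side is false but the right side is true.

Both directions fail.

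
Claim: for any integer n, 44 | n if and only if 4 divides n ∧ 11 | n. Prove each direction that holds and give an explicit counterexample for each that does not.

Equivalent; both directions hold.

(→) If 44 ∣ n, write n = 44q. Since 44 = 11·4, n = 4·(11q), so 4 ∣ n; and since 44 = 4·11, n = 11·(4q), so 11 ∣ n.

(←) Suppose 4 ∣ n and 11 ∣ n. Any common multiple of 4 and 11 is a multiple of their lcm; here gcd(4, 11) = 1, so lcm(4, 11) = 4·11 = 44, so 44 ∣ n.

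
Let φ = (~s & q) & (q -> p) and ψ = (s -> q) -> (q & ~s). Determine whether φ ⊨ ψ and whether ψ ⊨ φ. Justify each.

(⟸) This fails. Under s = T, q = F, p = F, the left side is false but the right side is true.

(⟹) Assume the antecedent. If s is true, the antecedent cannot hold. If s is false, the antecedent forces (s = F, q = T, p = T), and (s -> q) -> (q & ~s) holds there. Either way (s -> q) -> (q & ~s) holds.

Not equivalent: only (⇒) holds.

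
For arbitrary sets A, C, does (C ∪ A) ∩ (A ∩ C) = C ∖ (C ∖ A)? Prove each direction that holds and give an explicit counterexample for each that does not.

The two sets are equal.

Forward inclusion. Let x ∈ (C ∪ A) ∩ (A ∩ C). Then x ∈ A ∩ C, from which x ∈ C ∖ (C ∖ A).

Reverse inclusion. Let x ∈ C ∖ (C ∖ A). Then x ∈ A ∩ C, from which x ∈ (C ∪ A) ∩ (A ∩ C).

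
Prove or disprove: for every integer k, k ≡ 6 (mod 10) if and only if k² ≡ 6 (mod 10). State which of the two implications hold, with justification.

(⟹) Suppose k ≡ 6 (mod 10). Write k = 10j + 6. Then (10j + 6)² = 100j² + 120j + 36 = 10(10j² + 12j + 3) + 6, so k² ≡ 6 (mod 10).

(⟸) This fails: take k = 4. Then 4² = 16 ≡ 6 (mod 10), yet 4 ≡ 4 (mod 10), not 6.

The forward direction holds; the converse fails.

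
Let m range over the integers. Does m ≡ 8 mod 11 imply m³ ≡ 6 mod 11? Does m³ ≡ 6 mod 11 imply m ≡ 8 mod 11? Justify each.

Both directions hold.

(→) Suppose m ≡ 8 mod 11. Write m = 11j + 8. Then (11j + 8)³ = 1331j³ + 2904j² + 2112j + 512 = 11(121j³ + 264j² + 192j + 46) + 6, so m³ ≡ 6 (mod 11).

(←) For the converse, argue contrapositively. If m ≢ 8 (mod 11), then m is congruent to one of 0, 1, 2, 3, 4, 5, 6, 7, 9, 10 modulo 11, and these give m³ ≡ 0, 1, 8, 5, 9, 4, 7, 2, 3, 10 respectively — never 6.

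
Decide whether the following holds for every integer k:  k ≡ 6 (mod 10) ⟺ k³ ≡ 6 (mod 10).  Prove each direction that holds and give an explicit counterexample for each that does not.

(⟹) Suppose k ≡ 6 (mod 10). Write k = 10j + 6. Then (10j + 6)³ = 1000j³ + 1800j² + 1080j + 216 = 10(100j³ + 180j² + 108j + 21) + 6, so k³ ≡ 6 (mod 10).

(⟸) For the converse, argue contrapositively. If k ≢ 6 (mod 10), then k is congruent to one of 0, 1, 2, 3, 4, 5, 7, 8, 9 modulo 10, and these give k³ ≡ 0, 1, 8, 7, 4, 5, 3, 2, 9 respectively — never 6.

The biconditional holds.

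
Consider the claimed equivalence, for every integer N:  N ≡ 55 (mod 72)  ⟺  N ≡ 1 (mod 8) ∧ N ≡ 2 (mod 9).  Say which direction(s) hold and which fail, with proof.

(⟹) This fails: N = 55 gives 55 ≡ 55 (mod 72) but 55 ≡ 7 (mod 8), so the conjunction on the right does not hold.

(⟸) This fails: N = 65 satisfies both congruences on the right (65 ≡ 1 mod 8 and 65 ≡ 2 mod 9) yet 65 ≡ 65 (mod 72), not 55.

Both directions fail.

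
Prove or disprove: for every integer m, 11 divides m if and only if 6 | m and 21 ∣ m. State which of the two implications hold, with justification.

Neither direction holds.

Forward direction. This fails: take m = 11. Certainly 11 ∣ 11, but 6 ∤ 11.

Converse. This fails: take m = 42. Both 6 ∣ 42 and 21 ∣ 42, yet 42 is not a multiple of 11 (since 42 = 3·11 + 9), so 11 ∤ 42.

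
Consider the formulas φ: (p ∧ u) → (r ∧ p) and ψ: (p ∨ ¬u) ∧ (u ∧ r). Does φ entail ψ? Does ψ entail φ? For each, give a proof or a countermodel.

Forward direction. This fails. Under r = F, p = F, u = F, the left side is true but the right side is false.

Converse. Assume the antecedent. If r is true, (p ∧ u) → (r ∧ p) reduces to true regardless of the other variables. If r is false, the antecedent cannot hold. Either way (p ∧ u) → (r ∧ p) holds.

Only the converse holds.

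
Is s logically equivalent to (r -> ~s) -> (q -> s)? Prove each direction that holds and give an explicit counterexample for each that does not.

Forward direction. Assume the antecedent. If q is true, the antecedent forces (q = T, s = T, r = F) or (q = T, s = T, r = T), and (r -> ~s) -> (q -> s) holds there. If q is false, (r -> ~s) -> (q -> s) reduces to true regardless of the other variables. Either way (r -> ~s) -> (q -> s) holds.

Converse. This fails. Under q = F, s = F, r = F, the left side is false but the right side is true.

The forward direction holds; the converse fails.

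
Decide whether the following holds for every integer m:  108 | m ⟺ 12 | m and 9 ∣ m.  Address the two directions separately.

(⟹) If 108 ∣ m, write m = 108q. Since 108 = 9·12, m = 12·(9q), so 12 ∣ m; and since 108 = 12·9, m = 9·(12q), so 9 ∣ m.

(⟸) This fails: take m = 36. Both 12 ∣ 36 and 9 ∣ 36, yet 36 is not a multiple of 108 (since 36 = 0·108 + 36), so 108 ∤ 36.

(⇒) holds; (⇐) fails.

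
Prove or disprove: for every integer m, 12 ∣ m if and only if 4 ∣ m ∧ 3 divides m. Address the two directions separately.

(⟹) If 12 ∣ m, write m = 12q. Since 12 = 3·4, m = 4·(3q), so 4 ∣ m; and since 12 = 4·3, m = 3·(4q), so 3 ∣ m.

(⟸) Suppose 4 ∣ m and 3 ∣ m. Any common multiple of 4 and 3 is a multiple of their lcm; here gcd(4, 3) = 1, so lcm(4, 3) = 4·3 = 12, so 12 ∣ m.

Equivalent; both directions hold.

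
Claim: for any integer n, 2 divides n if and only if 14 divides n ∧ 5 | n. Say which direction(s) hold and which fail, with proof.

Not equivalent: only (⇐) holds.

Converse. Suppose 14 ∣ n and 5 ∣ n. Any common multiple of 14 and 5 is a multiple of their lcm; here gcd(14, 5) = 1, so lcm(14, 5) = 14·5 = 70, so 70 ∣ n. Since 2 ∣ 70, it follows that 2 ∣ n.

Forward direction. This fails: take n = 2. Certainly 2 ∣ 2, but 14 ∤ 2.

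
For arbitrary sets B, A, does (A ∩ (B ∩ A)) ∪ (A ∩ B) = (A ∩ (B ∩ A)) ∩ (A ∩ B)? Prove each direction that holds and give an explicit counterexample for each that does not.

Forward inclusion. Let x ∈ (A ∩ (B ∩ A)) ∪ (A ∩ B). Then x ∈ B ∩ A, from which x ∈ (A ∩ (B ∩ A)) ∩ (A ∩ B).

Reverse inclusion. Let x ∈ (A ∩ (B ∩ A)) ∩ (A ∩ B). Then x ∈ B ∩ A, from which x ∈ (A ∩ (B ∩ A)) ∪ (A ∩ B).

The two sets are equal.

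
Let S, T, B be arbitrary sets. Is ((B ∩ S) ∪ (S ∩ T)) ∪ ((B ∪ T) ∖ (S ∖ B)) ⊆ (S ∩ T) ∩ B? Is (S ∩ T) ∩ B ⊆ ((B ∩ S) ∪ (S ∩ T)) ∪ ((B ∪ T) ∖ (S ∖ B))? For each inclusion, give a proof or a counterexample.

Reverse inclusion. Let x ∈ (S ∩ T) ∩ B. Then x ∈ S ∩ T ∩ B, from which x ∈ ((B ∩ S) ∪ (S ∩ T)) ∪ ((B ∪ T) ∖ (S ∖ B)).

Forward inclusion. This inclusion fails. Take S = ∅, T = {1}, B = ∅; then 1 ∈ ((B ∩ S) ∪ (S ∩ T)) ∪ ((B ∪ T) ∖ (S ∖ B)) but 1 ∉ (S ∩ T) ∩ B.

The sets are not equal: only the reverse inclusion holds.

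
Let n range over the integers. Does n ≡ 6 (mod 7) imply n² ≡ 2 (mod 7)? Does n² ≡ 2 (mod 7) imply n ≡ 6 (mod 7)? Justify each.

Neither direction holds.

(⟹) This fails: take n = 6. Then 6 ≡ 6 (mod 7), but 6² = 36 ≡ 1 (mod 7), not 2.

(⟸) This fails: take n = 3. Then 3² = 9 ≡ 2 (mod 7), yet 3 ≡ 3 (mod 7), not 6.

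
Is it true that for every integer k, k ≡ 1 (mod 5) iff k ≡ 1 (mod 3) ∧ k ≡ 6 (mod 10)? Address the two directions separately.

(⟹) This fails: k = 1 gives 1 ≡ 1 (mod 5) but 1 ≡ 1 (mod 10), so the conjunction on the right does not hold.

(⟸) Conversely, if k ≡ 1 (mod 3) and k ≡ 6 (mod 10), then by the Chinese remainder theorem k ≡ 16 (mod 30). Since 16 ≡ 1 (mod 5) and 5 ∣ 30, we get k ≡ 1 (mod 5).

The forward direction fails; the converse holds.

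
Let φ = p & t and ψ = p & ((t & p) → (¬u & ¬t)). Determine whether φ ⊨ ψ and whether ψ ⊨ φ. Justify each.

(⟹) This fails. Under u = F, p = T, t = T, the left side is true but the right side is false.

(⟸) This fails. Under u = F, p = T, t = F, the left side is false but the right side is true.

(⇒) fails and (⇐) fails.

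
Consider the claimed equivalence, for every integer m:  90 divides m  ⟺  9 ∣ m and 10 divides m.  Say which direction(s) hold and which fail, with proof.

The biconditional holds.

(→) If 90 ∣ m, write m = 90q. Since 90 = 10·9, m = 9·(10q), so 9 ∣ m; and since 90 = 9·10, m = 10·(9q), so 10 ∣ m.

(←) Suppose 9 ∣ m and 10 ∣ m. Any common multiple of 9 and 10 is a multiple of their lcm; here gcd(9, 10) = 1, so lcm(9, 10) = 9·10 = 90, so 90 ∣ m.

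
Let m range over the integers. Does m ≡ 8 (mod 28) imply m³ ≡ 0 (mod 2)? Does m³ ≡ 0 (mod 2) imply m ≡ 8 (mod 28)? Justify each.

The forward direction holds; the converse fails.

[⇐] This fails: take m = 0. Then 0³ = 0 ≡ 0 (mod 2), yet 0 ≡ 0 (mod 28), not 8.

[⇒] Suppose m ≡ 8 (mod 28). Then m³ ≡ 8³ = 512 (mod 28), and since 2 ∣ 28, also m³ ≡ 0 (mod 2).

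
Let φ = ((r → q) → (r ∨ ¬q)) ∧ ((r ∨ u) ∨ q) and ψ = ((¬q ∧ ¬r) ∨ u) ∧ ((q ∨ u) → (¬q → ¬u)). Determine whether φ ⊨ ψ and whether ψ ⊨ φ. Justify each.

Both directions fail.

[⇒] This fails. Under r = T, u = F, q = F, the left side is true but the right side is false.

[⇐] This fails. Under r = F, u = F, q = F, the left side is false but the right side is true.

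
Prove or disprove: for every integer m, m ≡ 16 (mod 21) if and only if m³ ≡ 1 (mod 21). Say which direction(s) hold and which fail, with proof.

(⇒) holds; (⇐) fails.

(→) Suppose m ≡ 16 (mod 21). Write m = 21j + 16. Then (21j + 16)³ = 9261j³ + 21168j² + 16128j + 4096 = 21(441j³ + 1008j² + 768j + 195) + 1, so m³ ≡ 1 (mod 21).

(←) This fails: take m = 1. Then 1³ = 1 ≡ 1 (mod 21), yet 1 ≡ 1 (mod 21), not 16.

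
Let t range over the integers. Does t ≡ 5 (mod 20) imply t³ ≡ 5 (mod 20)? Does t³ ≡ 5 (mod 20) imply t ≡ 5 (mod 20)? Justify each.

(⟹) Suppose t ≡ 5 (mod 20). Write t = 20j + 5. Then (20j + 5)³ = 8000j³ + 6000j² + 1500j + 125 = 20(400j³ + 300j² + 75j + 6) + 5, so t³ ≡ 5 (mod 20).

(⟸) Conversely, suppose t³ ≡ 5 (mod 20). The only residue r in {0, …, 19} with r³ ≡ 5 (mod 20) is r = 5, so t ≡ 5 (mod 20).

The biconditional holds.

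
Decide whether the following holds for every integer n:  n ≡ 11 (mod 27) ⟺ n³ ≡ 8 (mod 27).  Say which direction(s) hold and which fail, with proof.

Only the forward direction holds.

Converse. This fails: take n = 2. Then 2³ = 8 ≡ 8 (mod 27), yet 2 ≡ 2 (mod 27), not 11.

Forward direction. Suppose n ≡ 11 (mod 27). Write n = 27j + 11. Then (27j + 11)³ = 19683j³ + 24057j² + 9801j + 1331 = 27(729j³ + 891j² + 363j + 49) + 8, so n³ ≡ 8 (mod 27).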